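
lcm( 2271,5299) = 15897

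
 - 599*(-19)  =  11381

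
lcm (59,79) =4661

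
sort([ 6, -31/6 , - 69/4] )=[ - 69/4, -31/6 , 6 ]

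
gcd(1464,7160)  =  8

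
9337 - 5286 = 4051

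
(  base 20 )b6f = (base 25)76A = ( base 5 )121120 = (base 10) 4535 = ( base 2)1000110110111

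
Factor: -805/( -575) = 7/5=5^ (-1)*7^1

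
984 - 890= 94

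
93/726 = 31/242 = 0.13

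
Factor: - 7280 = - 2^4*5^1*7^1*13^1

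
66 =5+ 61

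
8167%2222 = 1501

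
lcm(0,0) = 0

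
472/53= 8 + 48/53=8.91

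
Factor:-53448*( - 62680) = 3350120640 = 2^6*3^1*5^1*17^1*131^1*1567^1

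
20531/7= 2933=2933.00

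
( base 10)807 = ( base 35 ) n2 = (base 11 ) 674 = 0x327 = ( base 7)2232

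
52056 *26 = 1353456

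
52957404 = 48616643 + 4340761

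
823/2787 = 823/2787 = 0.30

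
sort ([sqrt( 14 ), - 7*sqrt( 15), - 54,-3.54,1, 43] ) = [ - 54,-7*sqrt( 15), -3.54, 1,sqrt ( 14 ), 43]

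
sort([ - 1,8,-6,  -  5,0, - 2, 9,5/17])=[ - 6 , - 5, - 2, - 1, 0, 5/17, 8,  9] 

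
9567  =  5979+3588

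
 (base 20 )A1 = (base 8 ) 311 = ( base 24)89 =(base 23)8h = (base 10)201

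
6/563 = 6/563 = 0.01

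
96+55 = 151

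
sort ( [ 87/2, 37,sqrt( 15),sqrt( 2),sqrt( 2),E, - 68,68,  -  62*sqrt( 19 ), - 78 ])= [ - 62*sqrt( 19 ),- 78 , - 68,sqrt(2 ),sqrt( 2 ) , E,sqrt(15), 37, 87/2, 68]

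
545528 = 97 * 5624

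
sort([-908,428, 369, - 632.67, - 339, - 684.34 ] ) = [ -908,-684.34, - 632.67,-339 , 369,428 ]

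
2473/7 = 353+ 2/7 = 353.29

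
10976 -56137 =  - 45161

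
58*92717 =5377586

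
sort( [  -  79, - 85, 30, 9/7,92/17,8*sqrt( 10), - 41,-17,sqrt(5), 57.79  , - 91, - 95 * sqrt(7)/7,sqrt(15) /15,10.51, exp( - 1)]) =[ - 91, - 85, - 79, - 41, - 95*sqrt(7 ) /7, - 17,sqrt(15)/15, exp( - 1 ),  9/7,sqrt( 5), 92/17,10.51 , 8*sqrt( 10) , 30 , 57.79 ]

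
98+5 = 103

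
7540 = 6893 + 647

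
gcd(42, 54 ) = 6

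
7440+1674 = 9114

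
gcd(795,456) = 3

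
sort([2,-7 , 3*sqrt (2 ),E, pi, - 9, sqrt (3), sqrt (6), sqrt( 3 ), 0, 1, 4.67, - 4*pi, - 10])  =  [ - 4*pi, - 10,-9, - 7, 0,  1, sqrt( 3),  sqrt(3 ), 2, sqrt(6),  E, pi,3*sqrt (2 ), 4.67]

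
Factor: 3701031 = 3^1*823^1*1499^1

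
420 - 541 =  - 121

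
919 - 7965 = -7046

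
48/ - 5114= - 24/2557 = - 0.01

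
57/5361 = 19/1787 = 0.01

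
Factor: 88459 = 7^1*12637^1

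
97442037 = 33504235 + 63937802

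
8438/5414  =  1 + 1512/2707 = 1.56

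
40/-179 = - 1 + 139/179 =- 0.22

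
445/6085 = 89/1217 = 0.07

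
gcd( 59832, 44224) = 8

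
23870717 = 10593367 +13277350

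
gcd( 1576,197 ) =197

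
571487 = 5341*107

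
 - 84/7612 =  - 21/1903 =-0.01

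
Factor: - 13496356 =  - 2^2*3374089^1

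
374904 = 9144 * 41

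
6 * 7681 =46086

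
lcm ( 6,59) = 354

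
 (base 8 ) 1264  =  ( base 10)692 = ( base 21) 1bk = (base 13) 413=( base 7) 2006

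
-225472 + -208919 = -434391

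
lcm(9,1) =9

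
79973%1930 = 843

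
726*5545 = 4025670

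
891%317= 257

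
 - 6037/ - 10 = 603 + 7/10 = 603.70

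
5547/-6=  - 1849/2 = -  924.50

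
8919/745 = 11 + 724/745 = 11.97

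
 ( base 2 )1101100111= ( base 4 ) 31213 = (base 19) 27g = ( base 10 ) 871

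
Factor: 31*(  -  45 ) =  - 3^2*5^1*31^1 = - 1395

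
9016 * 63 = 568008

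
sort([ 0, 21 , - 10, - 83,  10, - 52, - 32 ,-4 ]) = [ - 83, - 52, - 32, - 10, - 4,0,10,21]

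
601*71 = 42671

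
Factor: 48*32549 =2^4*3^1*11^2*269^1 = 1562352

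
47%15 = 2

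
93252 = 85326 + 7926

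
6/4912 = 3/2456  =  0.00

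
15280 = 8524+6756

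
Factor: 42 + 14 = 56 = 2^3*7^1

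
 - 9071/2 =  - 9071/2=-4535.50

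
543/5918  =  543/5918 = 0.09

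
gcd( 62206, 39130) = 2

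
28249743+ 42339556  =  70589299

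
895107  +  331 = 895438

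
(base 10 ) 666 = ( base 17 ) 253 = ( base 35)J1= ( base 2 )1010011010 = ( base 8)1232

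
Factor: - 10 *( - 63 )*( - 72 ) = -45360 = - 2^4* 3^4*5^1*7^1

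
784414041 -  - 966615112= 1751029153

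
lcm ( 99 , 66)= 198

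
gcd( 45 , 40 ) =5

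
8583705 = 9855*871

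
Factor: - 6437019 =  - 3^1*179^1*11987^1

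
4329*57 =246753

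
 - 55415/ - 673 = 55415/673 = 82.34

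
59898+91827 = 151725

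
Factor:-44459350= - 2^1*5^2*13^1*68399^1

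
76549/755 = 101+294/755 = 101.39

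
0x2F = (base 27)1k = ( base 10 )47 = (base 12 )3b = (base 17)2D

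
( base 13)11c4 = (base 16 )9de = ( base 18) 7E6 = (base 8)4736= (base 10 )2526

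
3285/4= 3285/4 = 821.25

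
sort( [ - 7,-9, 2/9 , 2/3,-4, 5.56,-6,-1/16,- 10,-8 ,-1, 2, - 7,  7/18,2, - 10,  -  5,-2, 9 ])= [ -10,  -  10, - 9, - 8,- 7,  -  7 ,-6,-5 ,-4, - 2, - 1 ,- 1/16, 2/9,7/18, 2/3,2, 2, 5.56, 9 ]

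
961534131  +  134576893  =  1096111024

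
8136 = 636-- 7500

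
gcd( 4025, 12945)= 5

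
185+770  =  955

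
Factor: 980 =2^2*5^1*7^2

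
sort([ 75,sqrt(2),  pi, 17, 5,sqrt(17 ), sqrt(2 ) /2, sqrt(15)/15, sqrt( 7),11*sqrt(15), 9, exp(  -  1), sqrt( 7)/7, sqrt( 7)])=[ sqrt( 15) /15,exp(  -  1), sqrt( 7)/7, sqrt(2)/2, sqrt(2 ),sqrt(7), sqrt(7 ),  pi, sqrt(17 ), 5, 9, 17, 11*sqrt(15 ), 75]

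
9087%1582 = 1177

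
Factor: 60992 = 2^6*953^1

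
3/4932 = 1/1644 = 0.00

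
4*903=3612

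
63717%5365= 4702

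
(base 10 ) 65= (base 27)2b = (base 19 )38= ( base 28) 29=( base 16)41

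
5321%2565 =191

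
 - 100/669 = - 100/669=-0.15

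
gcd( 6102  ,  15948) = 18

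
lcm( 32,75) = 2400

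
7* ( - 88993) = - 622951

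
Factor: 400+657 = 7^1*151^1 = 1057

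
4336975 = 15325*283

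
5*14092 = 70460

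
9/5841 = 1/649=0.00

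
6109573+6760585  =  12870158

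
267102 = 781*342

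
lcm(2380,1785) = 7140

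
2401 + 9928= 12329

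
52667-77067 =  - 24400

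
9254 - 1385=7869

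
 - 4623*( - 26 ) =120198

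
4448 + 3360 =7808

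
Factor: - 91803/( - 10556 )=2^( - 2)*3^1*7^( - 1)*13^( - 1) *29^( - 1)* 71^1*431^1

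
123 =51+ 72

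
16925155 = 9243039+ 7682116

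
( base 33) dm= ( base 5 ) 3301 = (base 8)703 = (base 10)451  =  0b111000011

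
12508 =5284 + 7224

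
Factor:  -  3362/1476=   -  41/18  =  -2^( - 1)*3^( - 2 )*41^1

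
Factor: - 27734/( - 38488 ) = 2^(  -  2)*7^2 * 17^( - 1) = 49/68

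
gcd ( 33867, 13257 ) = 9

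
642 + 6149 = 6791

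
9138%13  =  12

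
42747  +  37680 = 80427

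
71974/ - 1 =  - 71974/1 = -71974.00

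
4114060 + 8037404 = 12151464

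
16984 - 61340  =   - 44356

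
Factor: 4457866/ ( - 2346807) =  - 2^1*3^( - 1 )*7^1*199^( - 1 )*3931^( - 1)*318419^1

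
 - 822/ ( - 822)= 1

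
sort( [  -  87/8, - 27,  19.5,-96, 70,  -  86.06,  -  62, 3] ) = [-96, - 86.06, - 62, - 27, - 87/8,3, 19.5, 70] 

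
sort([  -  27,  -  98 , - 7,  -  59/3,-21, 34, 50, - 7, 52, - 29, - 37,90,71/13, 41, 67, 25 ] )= [ - 98,-37, -29, - 27, - 21, - 59/3,- 7,- 7, 71/13, 25, 34, 41, 50 , 52, 67, 90] 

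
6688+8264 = 14952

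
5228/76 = 68 + 15/19  =  68.79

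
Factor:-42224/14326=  - 2^3 * 7^1*19^( - 1) = -56/19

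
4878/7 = 4878/7  =  696.86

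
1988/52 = 497/13 = 38.23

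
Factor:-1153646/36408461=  - 2^1*13^1*44371^1*36408461^ (  -  1)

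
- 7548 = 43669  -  51217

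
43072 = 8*5384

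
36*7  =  252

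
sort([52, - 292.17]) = [ - 292.17,  52]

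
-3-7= - 10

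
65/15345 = 13/3069 = 0.00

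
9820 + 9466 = 19286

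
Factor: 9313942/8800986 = 3^(- 1)*11^1*23^1*67^(-1) * 79^1*233^1*21893^( - 1 ) = 4656971/4400493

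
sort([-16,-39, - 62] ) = [ - 62,-39, - 16] 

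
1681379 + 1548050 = 3229429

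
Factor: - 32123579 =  - 631^1*50909^1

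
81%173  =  81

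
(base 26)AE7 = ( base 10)7131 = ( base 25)BA6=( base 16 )1BDB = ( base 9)10703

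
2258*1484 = 3350872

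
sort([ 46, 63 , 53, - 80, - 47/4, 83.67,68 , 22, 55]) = [ - 80, - 47/4,22,46,53,  55,63, 68, 83.67] 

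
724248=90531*8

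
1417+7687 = 9104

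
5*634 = 3170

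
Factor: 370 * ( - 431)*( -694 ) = 110672180=2^2*5^1*37^1 * 347^1*431^1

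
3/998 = 3/998 = 0.00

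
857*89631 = 76813767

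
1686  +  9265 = 10951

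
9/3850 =9/3850 =0.00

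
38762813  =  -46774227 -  - 85537040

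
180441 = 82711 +97730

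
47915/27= 47915/27 = 1774.63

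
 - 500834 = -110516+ -390318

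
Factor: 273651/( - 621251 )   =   - 3^1*7^1*83^1*101^( - 1)*157^1 * 6151^( - 1)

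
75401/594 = 75401/594 = 126.94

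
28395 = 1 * 28395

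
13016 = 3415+9601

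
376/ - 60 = -94/15= - 6.27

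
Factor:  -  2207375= - 5^3* 17659^1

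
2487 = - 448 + 2935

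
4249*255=1083495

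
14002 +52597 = 66599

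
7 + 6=13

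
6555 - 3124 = 3431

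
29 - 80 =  - 51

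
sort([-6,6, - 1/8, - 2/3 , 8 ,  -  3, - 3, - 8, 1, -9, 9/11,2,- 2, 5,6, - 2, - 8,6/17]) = [ - 9,-8 , - 8, - 6, - 3, - 3, - 2,  -  2,  -  2/3, - 1/8,6/17, 9/11, 1,2 , 5, 6,6,8]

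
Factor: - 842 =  - 2^1*421^1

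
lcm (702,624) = 5616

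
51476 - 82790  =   - 31314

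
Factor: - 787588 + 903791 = 29^1*4007^1 = 116203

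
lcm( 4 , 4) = 4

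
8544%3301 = 1942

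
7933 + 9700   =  17633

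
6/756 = 1/126 = 0.01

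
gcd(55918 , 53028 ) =2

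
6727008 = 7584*887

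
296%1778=296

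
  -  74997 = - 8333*9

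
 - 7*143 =- 1001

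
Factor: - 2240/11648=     -  5/26 = -  2^(- 1 )*5^1*13^( -1)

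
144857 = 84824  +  60033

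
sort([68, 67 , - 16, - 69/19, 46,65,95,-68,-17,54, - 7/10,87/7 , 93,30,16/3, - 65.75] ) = [ - 68, - 65.75,  -  17, - 16, -69/19, - 7/10, 16/3,87/7, 30, 46,54,65,67,68, 93,95] 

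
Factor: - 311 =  - 311^1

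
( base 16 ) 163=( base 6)1351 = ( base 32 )B3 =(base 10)355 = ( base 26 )DH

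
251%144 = 107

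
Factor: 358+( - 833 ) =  - 5^2 * 19^1 = - 475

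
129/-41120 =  - 1 + 40991/41120 = -  0.00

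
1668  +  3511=5179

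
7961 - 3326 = 4635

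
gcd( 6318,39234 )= 78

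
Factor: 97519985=5^1*19503997^1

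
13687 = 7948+5739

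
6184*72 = 445248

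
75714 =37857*2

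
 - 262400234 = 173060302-435460536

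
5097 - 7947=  - 2850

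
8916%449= 385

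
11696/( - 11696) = - 1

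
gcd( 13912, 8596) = 4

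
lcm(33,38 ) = 1254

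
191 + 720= 911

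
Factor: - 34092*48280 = - 1645961760 = - 2^5*3^2 * 5^1*17^1*71^1*947^1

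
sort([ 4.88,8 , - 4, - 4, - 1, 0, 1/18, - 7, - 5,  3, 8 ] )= [ - 7,-5, - 4, - 4, - 1, 0,1/18,3, 4.88,8,8 ] 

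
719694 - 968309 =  - 248615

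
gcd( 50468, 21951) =1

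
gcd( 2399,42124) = 1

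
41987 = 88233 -46246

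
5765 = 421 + 5344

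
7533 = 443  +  7090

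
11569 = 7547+4022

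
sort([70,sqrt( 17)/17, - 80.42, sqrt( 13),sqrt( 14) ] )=[ - 80.42, sqrt (17)/17,sqrt( 13),sqrt ( 14),  70 ]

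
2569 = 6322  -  3753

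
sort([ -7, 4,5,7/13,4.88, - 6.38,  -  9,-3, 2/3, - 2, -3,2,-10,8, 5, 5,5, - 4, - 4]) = [ - 10, - 9, - 7, - 6.38, - 4, - 4,-3, - 3, - 2,7/13,2/3, 2,4,  4.88,5,5,5,  5,8]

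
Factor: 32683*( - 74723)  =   - 2442171809 = - 7^2*11^1*23^1 *29^1 * 6793^1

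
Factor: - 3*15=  - 3^2*5^1  =  -45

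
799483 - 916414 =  - 116931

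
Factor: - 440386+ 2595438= 2^2* 538763^1 = 2155052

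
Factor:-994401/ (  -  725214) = 2^(-1 )*3^1 * 7^( - 1)*31^( - 1)*313^1 * 353^1  *557^(-1)  =  331467/241738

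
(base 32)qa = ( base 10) 842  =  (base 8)1512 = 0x34A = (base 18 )2AE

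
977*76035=74286195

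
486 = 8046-7560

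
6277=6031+246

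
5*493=2465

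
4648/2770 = 2324/1385 =1.68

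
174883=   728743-553860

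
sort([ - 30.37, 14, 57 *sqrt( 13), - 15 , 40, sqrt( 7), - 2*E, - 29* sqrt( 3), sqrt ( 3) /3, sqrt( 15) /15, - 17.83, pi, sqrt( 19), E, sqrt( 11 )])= [ - 29*sqrt( 3), - 30.37, - 17.83,- 15,-2*E, sqrt(15)/15, sqrt( 3 ) /3, sqrt( 7), E, pi,sqrt(11 ),sqrt(19), 14, 40,57*sqrt( 13 ) ] 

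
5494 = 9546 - 4052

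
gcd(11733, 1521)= 3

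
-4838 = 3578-8416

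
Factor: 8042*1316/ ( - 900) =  - 2^1 * 3^(  -  2)*5^( - 2 )*7^1*47^1 * 4021^1=   - 2645818/225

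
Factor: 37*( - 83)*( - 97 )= 37^1*83^1*97^1 = 297887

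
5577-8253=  - 2676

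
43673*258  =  11267634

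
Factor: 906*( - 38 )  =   - 2^2*3^1*19^1*151^1 = -34428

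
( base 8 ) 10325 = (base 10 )4309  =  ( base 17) ef8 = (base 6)31541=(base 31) 4f0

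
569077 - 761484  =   - 192407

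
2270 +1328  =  3598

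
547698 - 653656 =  - 105958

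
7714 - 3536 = 4178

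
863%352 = 159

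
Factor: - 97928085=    - 3^1*5^1*37^1*101^1 * 1747^1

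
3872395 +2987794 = 6860189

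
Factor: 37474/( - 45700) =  - 41/50 = - 2^( - 1 )* 5^( - 2)*41^1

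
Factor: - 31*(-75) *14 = 32550= 2^1*3^1*  5^2*7^1*31^1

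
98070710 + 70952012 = 169022722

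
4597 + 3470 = 8067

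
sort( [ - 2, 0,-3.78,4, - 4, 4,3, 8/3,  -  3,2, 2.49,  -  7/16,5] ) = [ - 4, -3.78,-3,  -  2, - 7/16,0 , 2,2.49,8/3,  3, 4,4,5 ]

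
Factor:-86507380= - 2^2*5^1*19^1*227651^1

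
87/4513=87/4513 = 0.02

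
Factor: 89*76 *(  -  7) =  - 47348 = -  2^2 * 7^1 * 19^1*89^1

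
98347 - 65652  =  32695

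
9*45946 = 413514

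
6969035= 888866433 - 881897398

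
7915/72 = 7915/72 = 109.93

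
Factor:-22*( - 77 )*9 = 15246 = 2^1*3^2*7^1 * 11^2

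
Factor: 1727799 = 3^1*337^1*1709^1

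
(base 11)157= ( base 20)93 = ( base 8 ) 267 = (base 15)c3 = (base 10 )183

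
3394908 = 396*8573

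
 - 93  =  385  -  478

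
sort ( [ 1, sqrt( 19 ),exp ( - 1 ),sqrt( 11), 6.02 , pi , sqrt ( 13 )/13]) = [ sqrt( 13)/13,exp( - 1 ), 1,pi, sqrt( 11),sqrt( 19),6.02]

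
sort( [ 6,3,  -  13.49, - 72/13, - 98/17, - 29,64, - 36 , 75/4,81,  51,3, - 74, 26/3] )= [-74, - 36 , - 29, - 13.49, - 98/17, - 72/13, 3,3, 6, 26/3 , 75/4,51,64,81]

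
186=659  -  473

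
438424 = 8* 54803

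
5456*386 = 2106016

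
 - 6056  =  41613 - 47669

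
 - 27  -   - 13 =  - 14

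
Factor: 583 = 11^1*53^1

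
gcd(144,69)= 3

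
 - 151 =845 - 996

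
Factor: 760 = 2^3 * 5^1*19^1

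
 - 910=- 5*182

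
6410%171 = 83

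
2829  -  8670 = - 5841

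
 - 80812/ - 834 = 96+ 374/417 = 96.90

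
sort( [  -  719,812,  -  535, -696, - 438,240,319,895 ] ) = [-719, - 696, - 535, - 438 , 240, 319,812,  895]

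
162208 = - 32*( - 5069 )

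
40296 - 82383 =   -  42087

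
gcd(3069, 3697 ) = 1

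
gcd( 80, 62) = 2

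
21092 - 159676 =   -  138584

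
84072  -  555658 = -471586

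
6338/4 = 1584 + 1/2 = 1584.50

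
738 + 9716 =10454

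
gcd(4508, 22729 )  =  7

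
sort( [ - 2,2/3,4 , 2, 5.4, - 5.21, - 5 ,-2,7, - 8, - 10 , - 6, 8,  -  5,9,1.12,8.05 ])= [  -  10,- 8, - 6, - 5.21,  -  5, - 5,-2,-2,2/3, 1.12,2,4, 5.4,7,8,8.05,9]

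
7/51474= 7/51474 = 0.00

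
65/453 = 65/453  =  0.14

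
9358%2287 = 210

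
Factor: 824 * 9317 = 2^3*7^1*11^3*103^1 = 7677208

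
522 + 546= 1068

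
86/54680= 43/27340=0.00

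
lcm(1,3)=3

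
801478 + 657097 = 1458575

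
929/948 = 929/948 = 0.98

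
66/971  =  66/971 = 0.07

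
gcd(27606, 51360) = 642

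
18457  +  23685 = 42142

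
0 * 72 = 0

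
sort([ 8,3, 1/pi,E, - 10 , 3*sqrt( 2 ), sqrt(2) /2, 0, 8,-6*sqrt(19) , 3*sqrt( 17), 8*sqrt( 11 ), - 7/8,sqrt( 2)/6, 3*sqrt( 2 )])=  [ - 6*sqrt( 19) , - 10, - 7/8,0,sqrt( 2)/6,1/pi, sqrt(2)/2, E, 3, 3 * sqrt ( 2) , 3*sqrt( 2 ) , 8, 8, 3*sqrt( 17), 8* sqrt( 11) ] 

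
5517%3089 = 2428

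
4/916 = 1/229 = 0.00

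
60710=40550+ 20160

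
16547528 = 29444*562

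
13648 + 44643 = 58291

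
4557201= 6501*701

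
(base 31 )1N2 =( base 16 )68C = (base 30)1pq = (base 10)1676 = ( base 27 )282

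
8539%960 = 859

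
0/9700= 0 = 0.00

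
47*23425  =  1100975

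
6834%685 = 669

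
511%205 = 101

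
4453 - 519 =3934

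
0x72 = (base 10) 114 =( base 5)424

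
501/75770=501/75770 = 0.01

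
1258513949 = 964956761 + 293557188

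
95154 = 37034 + 58120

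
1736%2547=1736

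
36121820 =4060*8897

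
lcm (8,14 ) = 56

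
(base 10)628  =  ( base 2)1001110100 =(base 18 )1GG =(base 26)o4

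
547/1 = 547 = 547.00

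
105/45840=7/3056 = 0.00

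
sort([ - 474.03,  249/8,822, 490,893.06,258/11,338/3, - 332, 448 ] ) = [ - 474.03, - 332,  258/11,249/8,338/3,448,490,822,893.06 ] 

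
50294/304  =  165+67/152 = 165.44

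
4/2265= 4/2265 = 0.00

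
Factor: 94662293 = 11^2*29^1*53^1 * 509^1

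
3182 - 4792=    - 1610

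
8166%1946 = 382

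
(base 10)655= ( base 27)O7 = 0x28F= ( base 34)j9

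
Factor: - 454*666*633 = -191396412   =  - 2^2*3^3 * 37^1*211^1*227^1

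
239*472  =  112808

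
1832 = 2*916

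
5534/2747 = 5534/2747 = 2.01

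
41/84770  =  41/84770 =0.00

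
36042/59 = 610 + 52/59  =  610.88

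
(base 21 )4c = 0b1100000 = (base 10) 96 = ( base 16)60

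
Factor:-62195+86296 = 7^1*11^1 * 313^1= 24101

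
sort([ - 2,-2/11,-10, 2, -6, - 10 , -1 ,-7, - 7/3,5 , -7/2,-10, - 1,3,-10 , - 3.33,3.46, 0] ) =[-10,-10, - 10 , - 10,-7,-6 ,- 7/2, - 3.33, - 7/3,-2,-1 , - 1, - 2/11,  0, 2,  3,  3.46, 5]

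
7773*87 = 676251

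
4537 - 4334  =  203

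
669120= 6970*96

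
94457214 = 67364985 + 27092229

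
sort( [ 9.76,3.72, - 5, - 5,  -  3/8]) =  [ -5, - 5,-3/8,  3.72,9.76] 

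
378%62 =6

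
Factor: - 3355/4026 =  - 2^ (- 1 ) *3^( - 1 )*5^1 = - 5/6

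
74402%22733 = 6203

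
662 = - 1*( -662 )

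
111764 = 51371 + 60393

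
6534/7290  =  121/135 = 0.90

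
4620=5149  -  529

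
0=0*5218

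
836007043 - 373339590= 462667453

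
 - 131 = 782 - 913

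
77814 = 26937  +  50877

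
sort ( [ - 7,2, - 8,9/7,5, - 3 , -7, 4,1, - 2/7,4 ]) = [ - 8, - 7, -7, - 3, - 2/7, 1,9/7,2 , 4,4,  5 ]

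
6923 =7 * 989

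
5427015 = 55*98673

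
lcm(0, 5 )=0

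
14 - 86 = - 72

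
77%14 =7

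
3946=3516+430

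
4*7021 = 28084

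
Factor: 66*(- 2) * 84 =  - 2^4 * 3^2*7^1* 11^1   =  - 11088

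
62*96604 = 5989448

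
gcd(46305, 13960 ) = 5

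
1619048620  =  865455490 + 753593130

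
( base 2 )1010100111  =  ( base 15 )304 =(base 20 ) 1DJ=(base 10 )679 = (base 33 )KJ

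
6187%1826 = 709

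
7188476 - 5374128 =1814348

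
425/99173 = 425/99173 = 0.00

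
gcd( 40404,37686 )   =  6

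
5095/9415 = 1019/1883=0.54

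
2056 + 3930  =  5986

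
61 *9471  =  577731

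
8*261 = 2088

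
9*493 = 4437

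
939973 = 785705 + 154268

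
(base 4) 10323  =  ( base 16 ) 13b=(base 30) AF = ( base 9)380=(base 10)315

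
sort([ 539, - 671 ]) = [ -671, 539] 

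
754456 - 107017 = 647439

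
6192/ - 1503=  - 688/167 = - 4.12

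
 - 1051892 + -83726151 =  - 84778043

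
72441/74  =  978 + 69/74 = 978.93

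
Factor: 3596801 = 13^1*337^1*821^1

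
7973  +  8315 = 16288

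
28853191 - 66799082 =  - 37945891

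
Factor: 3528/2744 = 9/7 = 3^2*7^(-1 ) 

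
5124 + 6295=11419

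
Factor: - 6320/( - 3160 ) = 2^1  =  2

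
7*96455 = 675185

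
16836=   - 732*( - 23)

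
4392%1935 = 522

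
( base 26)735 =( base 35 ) 3WK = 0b1001011001111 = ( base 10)4815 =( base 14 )1a7d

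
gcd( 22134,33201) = 11067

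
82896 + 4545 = 87441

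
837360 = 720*1163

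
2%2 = 0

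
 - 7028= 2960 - 9988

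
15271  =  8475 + 6796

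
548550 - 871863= - 323313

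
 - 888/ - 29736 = 37/1239 = 0.03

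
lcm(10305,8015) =72135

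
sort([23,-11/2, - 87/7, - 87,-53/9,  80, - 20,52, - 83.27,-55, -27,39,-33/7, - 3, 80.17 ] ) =[ - 87, - 83.27 ,- 55, - 27, - 20, - 87/7, - 53/9,-11/2, - 33/7,-3 , 23,39,52, 80,80.17 ] 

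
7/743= 7/743 =0.01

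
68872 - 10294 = 58578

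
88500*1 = 88500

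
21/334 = 21/334 = 0.06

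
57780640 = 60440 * 956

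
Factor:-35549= -19^1 * 1871^1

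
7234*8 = 57872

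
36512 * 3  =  109536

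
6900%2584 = 1732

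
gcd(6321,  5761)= 7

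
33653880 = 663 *50760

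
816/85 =48/5 = 9.60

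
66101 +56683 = 122784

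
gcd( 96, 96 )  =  96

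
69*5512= 380328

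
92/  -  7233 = -1+7141/7233 = - 0.01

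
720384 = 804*896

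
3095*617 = 1909615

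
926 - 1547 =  - 621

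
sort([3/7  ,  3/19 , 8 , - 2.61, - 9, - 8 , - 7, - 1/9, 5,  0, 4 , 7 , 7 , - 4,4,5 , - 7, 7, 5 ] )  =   [ - 9, - 8 , - 7, - 7,  -  4 , - 2.61, - 1/9 , 0,3/19, 3/7,4,4,5,5,5,7,7, 7, 8 ] 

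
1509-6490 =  - 4981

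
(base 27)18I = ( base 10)963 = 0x3C3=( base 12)683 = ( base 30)123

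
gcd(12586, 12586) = 12586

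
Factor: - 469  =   - 7^1 *67^1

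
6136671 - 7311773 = -1175102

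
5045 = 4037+1008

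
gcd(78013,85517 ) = 1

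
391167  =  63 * 6209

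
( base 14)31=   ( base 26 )1h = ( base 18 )27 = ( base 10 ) 43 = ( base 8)53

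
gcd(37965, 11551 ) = 1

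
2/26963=2/26963 = 0.00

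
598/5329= 598/5329 = 0.11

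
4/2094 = 2/1047 = 0.00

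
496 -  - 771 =1267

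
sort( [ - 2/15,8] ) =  [-2/15,8 ]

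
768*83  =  63744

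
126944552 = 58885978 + 68058574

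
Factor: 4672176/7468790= 2^3*3^1*5^( - 1 ) * 7^( - 1)*19^1*23^ ( - 1 )*47^1*109^1  *4639^( - 1 ) = 2336088/3734395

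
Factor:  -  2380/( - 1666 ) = 2^1*5^1 * 7^( - 1) =10/7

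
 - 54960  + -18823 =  - 73783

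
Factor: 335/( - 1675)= - 1/5=-  5^( - 1 )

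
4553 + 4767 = 9320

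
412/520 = 103/130 = 0.79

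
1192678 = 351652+841026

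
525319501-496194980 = 29124521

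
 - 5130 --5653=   523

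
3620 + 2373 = 5993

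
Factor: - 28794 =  - 2^1*3^1*4799^1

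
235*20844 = 4898340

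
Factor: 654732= 2^2 * 3^2*13^1*1399^1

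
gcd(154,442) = 2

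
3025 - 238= 2787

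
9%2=1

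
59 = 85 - 26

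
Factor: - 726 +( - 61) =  - 787^1  =  -787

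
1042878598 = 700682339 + 342196259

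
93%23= 1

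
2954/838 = 3+220/419 = 3.53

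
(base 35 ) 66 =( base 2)11011000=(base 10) 216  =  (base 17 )CC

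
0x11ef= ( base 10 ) 4591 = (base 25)78g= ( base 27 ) 681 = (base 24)7n7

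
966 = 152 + 814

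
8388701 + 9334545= 17723246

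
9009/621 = 1001/69 =14.51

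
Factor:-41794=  - 2^1*20897^1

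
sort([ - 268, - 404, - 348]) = [ - 404, - 348, - 268] 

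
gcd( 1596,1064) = 532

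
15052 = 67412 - 52360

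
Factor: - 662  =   - 2^1*331^1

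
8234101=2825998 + 5408103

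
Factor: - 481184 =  - 2^5*11^1*1367^1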